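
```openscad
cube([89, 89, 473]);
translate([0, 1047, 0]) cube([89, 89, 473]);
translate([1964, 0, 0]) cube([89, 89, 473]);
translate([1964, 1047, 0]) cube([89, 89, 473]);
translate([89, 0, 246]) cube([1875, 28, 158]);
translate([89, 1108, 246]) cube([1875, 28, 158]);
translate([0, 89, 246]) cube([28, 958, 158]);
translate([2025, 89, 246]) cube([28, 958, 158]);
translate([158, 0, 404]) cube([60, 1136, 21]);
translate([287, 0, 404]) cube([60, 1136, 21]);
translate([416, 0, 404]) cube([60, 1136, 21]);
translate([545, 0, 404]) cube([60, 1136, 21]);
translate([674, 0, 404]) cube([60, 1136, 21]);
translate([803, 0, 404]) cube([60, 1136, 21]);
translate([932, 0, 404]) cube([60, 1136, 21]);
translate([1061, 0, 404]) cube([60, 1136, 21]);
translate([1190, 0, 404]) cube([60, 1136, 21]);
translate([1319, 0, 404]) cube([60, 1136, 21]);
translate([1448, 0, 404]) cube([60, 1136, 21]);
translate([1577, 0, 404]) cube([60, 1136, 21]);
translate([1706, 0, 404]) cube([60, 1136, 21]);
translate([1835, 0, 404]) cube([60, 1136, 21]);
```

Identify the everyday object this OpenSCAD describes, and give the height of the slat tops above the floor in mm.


A bed frame. The slat-top height is 425 mm.

Four posts, four rails, and a row of slats — a bed frame. Slats sit on the rails at z = 246 + 158 = 404; with slat thickness 21, the top is 425 mm.


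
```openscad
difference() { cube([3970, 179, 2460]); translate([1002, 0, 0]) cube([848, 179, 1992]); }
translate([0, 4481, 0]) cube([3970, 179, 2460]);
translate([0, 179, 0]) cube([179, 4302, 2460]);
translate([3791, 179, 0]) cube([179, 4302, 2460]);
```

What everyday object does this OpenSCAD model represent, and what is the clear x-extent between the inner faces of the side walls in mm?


A single room. The interior width is 3612 mm.

Four walls enclosing a rectangle with a door in the front wall — a room. Outside width 3970 minus two 179 mm walls gives 3612 mm.


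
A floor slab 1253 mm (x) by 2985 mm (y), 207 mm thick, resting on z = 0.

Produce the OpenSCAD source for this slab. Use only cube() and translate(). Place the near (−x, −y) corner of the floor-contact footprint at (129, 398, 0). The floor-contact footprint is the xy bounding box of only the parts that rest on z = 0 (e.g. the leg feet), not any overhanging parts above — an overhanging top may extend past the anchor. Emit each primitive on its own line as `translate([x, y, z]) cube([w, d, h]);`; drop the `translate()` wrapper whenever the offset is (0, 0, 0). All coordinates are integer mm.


translate([129, 398, 0]) cube([1253, 2985, 207]);


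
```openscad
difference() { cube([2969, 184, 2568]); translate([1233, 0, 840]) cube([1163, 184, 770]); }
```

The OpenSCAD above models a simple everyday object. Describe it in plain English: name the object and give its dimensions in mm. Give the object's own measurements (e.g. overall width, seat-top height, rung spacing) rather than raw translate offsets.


A wall 2969 mm long (x), 184 mm thick (y), 2568 mm tall, with a rectangular window opening cut through it. The opening is 1163 mm wide and 770 mm tall; its sill is at z = 840 mm and its near (−x) edge is 1233 mm from the wall's −x end. The opening passes through the full wall thickness.


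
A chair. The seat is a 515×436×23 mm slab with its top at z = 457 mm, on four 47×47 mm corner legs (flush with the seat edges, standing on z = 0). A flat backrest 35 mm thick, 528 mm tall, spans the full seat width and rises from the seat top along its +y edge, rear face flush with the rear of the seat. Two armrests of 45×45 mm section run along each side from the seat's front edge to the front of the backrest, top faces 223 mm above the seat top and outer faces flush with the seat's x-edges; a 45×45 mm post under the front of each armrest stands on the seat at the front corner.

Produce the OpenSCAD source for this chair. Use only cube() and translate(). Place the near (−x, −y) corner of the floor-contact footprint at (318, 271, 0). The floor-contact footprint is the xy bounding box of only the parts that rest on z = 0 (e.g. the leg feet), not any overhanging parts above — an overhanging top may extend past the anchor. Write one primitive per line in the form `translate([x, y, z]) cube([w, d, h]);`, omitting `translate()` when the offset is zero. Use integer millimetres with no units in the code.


translate([318, 271, 434]) cube([515, 436, 23]);
translate([318, 271, 0]) cube([47, 47, 434]);
translate([786, 271, 0]) cube([47, 47, 434]);
translate([318, 660, 0]) cube([47, 47, 434]);
translate([786, 660, 0]) cube([47, 47, 434]);
translate([318, 672, 457]) cube([515, 35, 528]);
translate([318, 271, 635]) cube([45, 401, 45]);
translate([788, 271, 635]) cube([45, 401, 45]);
translate([318, 271, 457]) cube([45, 45, 178]);
translate([788, 271, 457]) cube([45, 45, 178]);


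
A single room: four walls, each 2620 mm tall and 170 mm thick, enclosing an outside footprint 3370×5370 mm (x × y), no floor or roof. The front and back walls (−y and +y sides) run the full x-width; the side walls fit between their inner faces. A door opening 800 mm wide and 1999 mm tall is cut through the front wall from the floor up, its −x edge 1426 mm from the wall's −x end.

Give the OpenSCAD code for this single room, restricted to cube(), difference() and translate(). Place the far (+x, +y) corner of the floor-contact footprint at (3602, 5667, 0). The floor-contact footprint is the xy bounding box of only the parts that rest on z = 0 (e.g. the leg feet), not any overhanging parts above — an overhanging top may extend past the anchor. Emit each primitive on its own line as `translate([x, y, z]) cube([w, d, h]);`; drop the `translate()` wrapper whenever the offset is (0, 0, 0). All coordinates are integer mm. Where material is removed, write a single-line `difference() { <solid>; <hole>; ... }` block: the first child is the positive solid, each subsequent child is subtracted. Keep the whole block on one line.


difference() { translate([232, 297, 0]) cube([3370, 170, 2620]); translate([1658, 297, 0]) cube([800, 170, 1999]); }
translate([232, 5497, 0]) cube([3370, 170, 2620]);
translate([232, 467, 0]) cube([170, 5030, 2620]);
translate([3432, 467, 0]) cube([170, 5030, 2620]);


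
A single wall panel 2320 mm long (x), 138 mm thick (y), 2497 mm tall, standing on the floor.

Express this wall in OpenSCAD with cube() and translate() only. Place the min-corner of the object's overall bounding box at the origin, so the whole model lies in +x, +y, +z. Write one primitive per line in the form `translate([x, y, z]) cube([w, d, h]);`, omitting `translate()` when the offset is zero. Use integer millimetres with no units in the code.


cube([2320, 138, 2497]);


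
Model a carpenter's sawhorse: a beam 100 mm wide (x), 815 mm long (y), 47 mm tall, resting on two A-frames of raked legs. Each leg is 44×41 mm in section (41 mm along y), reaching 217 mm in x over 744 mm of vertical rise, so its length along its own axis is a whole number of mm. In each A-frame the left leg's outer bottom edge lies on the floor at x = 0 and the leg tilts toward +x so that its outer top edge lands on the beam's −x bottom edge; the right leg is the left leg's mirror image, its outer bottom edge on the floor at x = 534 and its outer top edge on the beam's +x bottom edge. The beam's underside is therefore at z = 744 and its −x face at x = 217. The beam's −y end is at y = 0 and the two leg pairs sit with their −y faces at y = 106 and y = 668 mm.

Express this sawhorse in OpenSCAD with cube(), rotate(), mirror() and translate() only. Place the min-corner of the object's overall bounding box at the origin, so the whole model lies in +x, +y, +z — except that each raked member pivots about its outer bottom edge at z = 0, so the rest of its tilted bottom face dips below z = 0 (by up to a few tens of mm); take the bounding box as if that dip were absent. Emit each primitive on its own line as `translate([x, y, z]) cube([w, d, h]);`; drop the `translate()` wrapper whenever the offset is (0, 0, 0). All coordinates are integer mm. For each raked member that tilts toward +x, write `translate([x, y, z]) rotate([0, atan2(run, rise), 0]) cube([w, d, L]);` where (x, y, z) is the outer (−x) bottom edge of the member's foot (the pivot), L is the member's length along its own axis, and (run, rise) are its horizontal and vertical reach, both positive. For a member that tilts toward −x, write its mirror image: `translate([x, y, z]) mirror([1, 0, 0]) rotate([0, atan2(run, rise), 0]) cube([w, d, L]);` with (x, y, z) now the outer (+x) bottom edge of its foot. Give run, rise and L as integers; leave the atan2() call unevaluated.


translate([217, 0, 744]) cube([100, 815, 47]);
translate([0, 106, 0]) rotate([0, atan2(217, 744), 0]) cube([44, 41, 775]);
translate([534, 106, 0]) mirror([1, 0, 0]) rotate([0, atan2(217, 744), 0]) cube([44, 41, 775]);
translate([0, 668, 0]) rotate([0, atan2(217, 744), 0]) cube([44, 41, 775]);
translate([534, 668, 0]) mirror([1, 0, 0]) rotate([0, atan2(217, 744), 0]) cube([44, 41, 775]);


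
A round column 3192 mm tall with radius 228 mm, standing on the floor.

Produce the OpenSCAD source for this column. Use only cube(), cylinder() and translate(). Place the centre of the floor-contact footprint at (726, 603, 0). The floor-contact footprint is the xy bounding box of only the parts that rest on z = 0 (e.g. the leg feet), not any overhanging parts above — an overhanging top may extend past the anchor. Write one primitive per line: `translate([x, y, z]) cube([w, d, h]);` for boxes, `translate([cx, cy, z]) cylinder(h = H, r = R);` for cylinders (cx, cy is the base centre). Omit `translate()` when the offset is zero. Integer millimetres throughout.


translate([726, 603, 0]) cylinder(h = 3192, r = 228);


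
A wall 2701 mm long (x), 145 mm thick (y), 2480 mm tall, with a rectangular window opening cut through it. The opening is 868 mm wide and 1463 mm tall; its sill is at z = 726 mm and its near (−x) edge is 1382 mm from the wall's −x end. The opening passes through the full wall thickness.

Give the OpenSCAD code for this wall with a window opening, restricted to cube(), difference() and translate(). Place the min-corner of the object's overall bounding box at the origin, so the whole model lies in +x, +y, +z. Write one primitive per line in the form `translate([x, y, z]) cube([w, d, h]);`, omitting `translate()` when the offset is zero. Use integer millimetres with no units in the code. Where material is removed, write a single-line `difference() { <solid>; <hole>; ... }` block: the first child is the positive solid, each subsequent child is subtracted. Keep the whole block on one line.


difference() { cube([2701, 145, 2480]); translate([1382, 0, 726]) cube([868, 145, 1463]); }


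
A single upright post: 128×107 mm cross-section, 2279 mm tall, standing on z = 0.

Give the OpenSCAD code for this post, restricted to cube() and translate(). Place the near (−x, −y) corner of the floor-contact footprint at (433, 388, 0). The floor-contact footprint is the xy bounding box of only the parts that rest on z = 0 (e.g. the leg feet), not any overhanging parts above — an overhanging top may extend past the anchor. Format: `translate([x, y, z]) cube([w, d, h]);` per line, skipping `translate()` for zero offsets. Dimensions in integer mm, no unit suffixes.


translate([433, 388, 0]) cube([128, 107, 2279]);


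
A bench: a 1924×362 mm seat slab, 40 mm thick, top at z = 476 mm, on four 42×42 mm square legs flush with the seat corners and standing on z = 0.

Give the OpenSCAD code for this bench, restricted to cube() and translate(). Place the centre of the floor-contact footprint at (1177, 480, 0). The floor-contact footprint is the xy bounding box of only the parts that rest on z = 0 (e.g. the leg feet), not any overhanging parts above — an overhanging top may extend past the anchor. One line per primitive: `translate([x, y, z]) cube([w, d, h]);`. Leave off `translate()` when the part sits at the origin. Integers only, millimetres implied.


translate([215, 299, 436]) cube([1924, 362, 40]);
translate([215, 299, 0]) cube([42, 42, 436]);
translate([215, 619, 0]) cube([42, 42, 436]);
translate([2097, 299, 0]) cube([42, 42, 436]);
translate([2097, 619, 0]) cube([42, 42, 436]);


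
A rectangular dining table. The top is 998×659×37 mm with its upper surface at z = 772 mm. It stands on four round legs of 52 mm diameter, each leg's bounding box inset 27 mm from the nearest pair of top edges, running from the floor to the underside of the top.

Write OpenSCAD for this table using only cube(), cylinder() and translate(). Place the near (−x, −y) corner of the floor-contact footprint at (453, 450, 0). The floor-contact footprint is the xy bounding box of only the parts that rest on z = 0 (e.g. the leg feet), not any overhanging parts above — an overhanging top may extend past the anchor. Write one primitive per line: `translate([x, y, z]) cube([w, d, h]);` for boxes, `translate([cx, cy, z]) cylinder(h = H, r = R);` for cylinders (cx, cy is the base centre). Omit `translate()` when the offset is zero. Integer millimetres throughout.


translate([426, 423, 735]) cube([998, 659, 37]);
translate([479, 476, 0]) cylinder(h = 735, r = 26);
translate([1371, 476, 0]) cylinder(h = 735, r = 26);
translate([479, 1029, 0]) cylinder(h = 735, r = 26);
translate([1371, 1029, 0]) cylinder(h = 735, r = 26);


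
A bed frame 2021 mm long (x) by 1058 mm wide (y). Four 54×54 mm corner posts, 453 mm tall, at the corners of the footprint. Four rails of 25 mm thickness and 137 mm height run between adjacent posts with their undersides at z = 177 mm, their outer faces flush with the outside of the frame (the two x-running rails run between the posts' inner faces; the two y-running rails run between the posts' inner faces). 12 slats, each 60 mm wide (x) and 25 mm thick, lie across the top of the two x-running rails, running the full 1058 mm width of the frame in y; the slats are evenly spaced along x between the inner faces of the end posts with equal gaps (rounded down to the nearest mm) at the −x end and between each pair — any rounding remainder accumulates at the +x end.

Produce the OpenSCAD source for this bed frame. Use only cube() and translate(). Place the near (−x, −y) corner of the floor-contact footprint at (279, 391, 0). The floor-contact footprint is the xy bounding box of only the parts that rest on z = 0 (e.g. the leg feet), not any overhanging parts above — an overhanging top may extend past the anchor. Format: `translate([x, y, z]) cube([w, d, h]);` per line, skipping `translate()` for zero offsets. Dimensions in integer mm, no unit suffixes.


translate([279, 391, 0]) cube([54, 54, 453]);
translate([279, 1395, 0]) cube([54, 54, 453]);
translate([2246, 391, 0]) cube([54, 54, 453]);
translate([2246, 1395, 0]) cube([54, 54, 453]);
translate([333, 391, 177]) cube([1913, 25, 137]);
translate([333, 1424, 177]) cube([1913, 25, 137]);
translate([279, 445, 177]) cube([25, 950, 137]);
translate([2275, 445, 177]) cube([25, 950, 137]);
translate([424, 391, 314]) cube([60, 1058, 25]);
translate([575, 391, 314]) cube([60, 1058, 25]);
translate([726, 391, 314]) cube([60, 1058, 25]);
translate([877, 391, 314]) cube([60, 1058, 25]);
translate([1028, 391, 314]) cube([60, 1058, 25]);
translate([1179, 391, 314]) cube([60, 1058, 25]);
translate([1330, 391, 314]) cube([60, 1058, 25]);
translate([1481, 391, 314]) cube([60, 1058, 25]);
translate([1632, 391, 314]) cube([60, 1058, 25]);
translate([1783, 391, 314]) cube([60, 1058, 25]);
translate([1934, 391, 314]) cube([60, 1058, 25]);
translate([2085, 391, 314]) cube([60, 1058, 25]);


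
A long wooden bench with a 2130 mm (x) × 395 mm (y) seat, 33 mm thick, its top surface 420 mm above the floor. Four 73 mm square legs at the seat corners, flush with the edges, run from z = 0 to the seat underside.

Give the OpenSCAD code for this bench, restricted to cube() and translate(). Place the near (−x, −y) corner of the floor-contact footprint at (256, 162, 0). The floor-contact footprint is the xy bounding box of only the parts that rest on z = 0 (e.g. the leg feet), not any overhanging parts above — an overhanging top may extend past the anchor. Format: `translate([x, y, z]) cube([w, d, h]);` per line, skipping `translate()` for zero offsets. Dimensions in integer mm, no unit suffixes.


translate([256, 162, 387]) cube([2130, 395, 33]);
translate([256, 162, 0]) cube([73, 73, 387]);
translate([256, 484, 0]) cube([73, 73, 387]);
translate([2313, 162, 0]) cube([73, 73, 387]);
translate([2313, 484, 0]) cube([73, 73, 387]);


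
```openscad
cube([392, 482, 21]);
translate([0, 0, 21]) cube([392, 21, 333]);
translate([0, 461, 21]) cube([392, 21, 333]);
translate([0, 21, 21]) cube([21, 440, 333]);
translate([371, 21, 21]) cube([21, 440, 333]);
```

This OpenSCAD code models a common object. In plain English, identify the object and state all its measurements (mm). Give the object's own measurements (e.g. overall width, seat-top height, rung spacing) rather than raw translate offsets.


An open-topped rectangular box: outside dimensions 392×482×354 mm, with a uniform wall and base thickness of 21 mm. The base is a full 392×482 slab on the floor; four walls sit on top of the base. The front and back walls (the −y and +y sides) span the full width; the two side walls fit between them.


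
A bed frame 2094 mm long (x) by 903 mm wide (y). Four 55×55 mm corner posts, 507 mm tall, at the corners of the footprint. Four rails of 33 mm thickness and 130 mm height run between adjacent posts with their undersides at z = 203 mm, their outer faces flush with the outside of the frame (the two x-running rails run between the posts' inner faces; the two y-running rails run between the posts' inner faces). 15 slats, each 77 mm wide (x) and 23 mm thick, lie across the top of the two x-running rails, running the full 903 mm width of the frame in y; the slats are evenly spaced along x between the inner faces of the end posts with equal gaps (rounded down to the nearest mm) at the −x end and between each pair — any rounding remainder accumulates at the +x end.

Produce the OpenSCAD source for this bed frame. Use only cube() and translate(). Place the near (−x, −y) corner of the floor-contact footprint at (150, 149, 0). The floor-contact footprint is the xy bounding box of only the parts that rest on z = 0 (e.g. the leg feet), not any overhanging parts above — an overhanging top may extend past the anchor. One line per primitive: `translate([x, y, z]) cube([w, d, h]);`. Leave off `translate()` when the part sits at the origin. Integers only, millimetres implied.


translate([150, 149, 0]) cube([55, 55, 507]);
translate([150, 997, 0]) cube([55, 55, 507]);
translate([2189, 149, 0]) cube([55, 55, 507]);
translate([2189, 997, 0]) cube([55, 55, 507]);
translate([205, 149, 203]) cube([1984, 33, 130]);
translate([205, 1019, 203]) cube([1984, 33, 130]);
translate([150, 204, 203]) cube([33, 793, 130]);
translate([2211, 204, 203]) cube([33, 793, 130]);
translate([256, 149, 333]) cube([77, 903, 23]);
translate([384, 149, 333]) cube([77, 903, 23]);
translate([512, 149, 333]) cube([77, 903, 23]);
translate([640, 149, 333]) cube([77, 903, 23]);
translate([768, 149, 333]) cube([77, 903, 23]);
translate([896, 149, 333]) cube([77, 903, 23]);
translate([1024, 149, 333]) cube([77, 903, 23]);
translate([1152, 149, 333]) cube([77, 903, 23]);
translate([1280, 149, 333]) cube([77, 903, 23]);
translate([1408, 149, 333]) cube([77, 903, 23]);
translate([1536, 149, 333]) cube([77, 903, 23]);
translate([1664, 149, 333]) cube([77, 903, 23]);
translate([1792, 149, 333]) cube([77, 903, 23]);
translate([1920, 149, 333]) cube([77, 903, 23]);
translate([2048, 149, 333]) cube([77, 903, 23]);


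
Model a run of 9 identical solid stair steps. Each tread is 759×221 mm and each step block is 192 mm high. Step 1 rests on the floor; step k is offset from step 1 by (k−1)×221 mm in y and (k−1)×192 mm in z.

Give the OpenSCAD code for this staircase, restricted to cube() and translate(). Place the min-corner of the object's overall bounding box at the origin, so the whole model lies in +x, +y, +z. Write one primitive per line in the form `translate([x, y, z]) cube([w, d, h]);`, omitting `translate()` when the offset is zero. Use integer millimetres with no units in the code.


cube([759, 221, 192]);
translate([0, 221, 192]) cube([759, 221, 192]);
translate([0, 442, 384]) cube([759, 221, 192]);
translate([0, 663, 576]) cube([759, 221, 192]);
translate([0, 884, 768]) cube([759, 221, 192]);
translate([0, 1105, 960]) cube([759, 221, 192]);
translate([0, 1326, 1152]) cube([759, 221, 192]);
translate([0, 1547, 1344]) cube([759, 221, 192]);
translate([0, 1768, 1536]) cube([759, 221, 192]);


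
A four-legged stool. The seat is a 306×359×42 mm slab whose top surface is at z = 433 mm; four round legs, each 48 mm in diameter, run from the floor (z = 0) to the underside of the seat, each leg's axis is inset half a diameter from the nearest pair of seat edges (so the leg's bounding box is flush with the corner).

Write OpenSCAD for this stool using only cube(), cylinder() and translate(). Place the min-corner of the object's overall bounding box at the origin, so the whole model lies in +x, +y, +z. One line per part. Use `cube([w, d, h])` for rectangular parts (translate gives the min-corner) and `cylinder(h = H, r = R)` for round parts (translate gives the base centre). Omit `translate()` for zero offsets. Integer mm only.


translate([0, 0, 391]) cube([306, 359, 42]);
translate([24, 24, 0]) cylinder(h = 391, r = 24);
translate([282, 24, 0]) cylinder(h = 391, r = 24);
translate([24, 335, 0]) cylinder(h = 391, r = 24);
translate([282, 335, 0]) cylinder(h = 391, r = 24);


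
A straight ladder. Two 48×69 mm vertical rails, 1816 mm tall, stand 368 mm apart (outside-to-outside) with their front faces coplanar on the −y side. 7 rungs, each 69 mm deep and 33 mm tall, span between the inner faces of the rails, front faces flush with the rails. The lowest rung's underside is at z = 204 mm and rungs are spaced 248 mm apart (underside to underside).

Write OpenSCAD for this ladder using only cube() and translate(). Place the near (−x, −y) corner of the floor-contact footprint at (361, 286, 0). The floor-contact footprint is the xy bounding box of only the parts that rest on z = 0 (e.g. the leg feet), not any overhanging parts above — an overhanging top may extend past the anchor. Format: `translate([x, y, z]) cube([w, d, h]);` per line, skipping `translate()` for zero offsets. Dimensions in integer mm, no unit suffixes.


// rung span = 368 - 2*48 = 272
// rung[k] z = 204 + k*248
translate([361, 286, 0]) cube([48, 69, 1816]);
translate([681, 286, 0]) cube([48, 69, 1816]);
translate([409, 286, 204]) cube([272, 69, 33]);
translate([409, 286, 452]) cube([272, 69, 33]);
translate([409, 286, 700]) cube([272, 69, 33]);
translate([409, 286, 948]) cube([272, 69, 33]);
translate([409, 286, 1196]) cube([272, 69, 33]);
translate([409, 286, 1444]) cube([272, 69, 33]);
translate([409, 286, 1692]) cube([272, 69, 33]);


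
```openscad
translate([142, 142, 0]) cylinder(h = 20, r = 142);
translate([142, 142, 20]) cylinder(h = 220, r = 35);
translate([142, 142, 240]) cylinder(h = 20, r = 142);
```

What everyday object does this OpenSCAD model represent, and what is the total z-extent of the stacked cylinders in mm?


A spool. The overall height is 260 mm.

Three coaxial cylinders, large–small–large — a spool. Two 20 mm flanges and a 220 mm core give 20 + 220 + 20 = 260 mm.


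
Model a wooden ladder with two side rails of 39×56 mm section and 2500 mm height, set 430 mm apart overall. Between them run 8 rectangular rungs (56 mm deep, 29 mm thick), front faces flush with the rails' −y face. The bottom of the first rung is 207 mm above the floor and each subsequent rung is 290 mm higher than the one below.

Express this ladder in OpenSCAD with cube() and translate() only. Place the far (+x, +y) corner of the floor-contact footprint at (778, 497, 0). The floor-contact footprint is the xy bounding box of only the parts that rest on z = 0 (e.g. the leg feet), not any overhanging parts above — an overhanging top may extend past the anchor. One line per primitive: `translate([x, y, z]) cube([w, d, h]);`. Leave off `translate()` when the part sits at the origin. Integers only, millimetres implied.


translate([348, 441, 0]) cube([39, 56, 2500]);
translate([739, 441, 0]) cube([39, 56, 2500]);
translate([387, 441, 207]) cube([352, 56, 29]);
translate([387, 441, 497]) cube([352, 56, 29]);
translate([387, 441, 787]) cube([352, 56, 29]);
translate([387, 441, 1077]) cube([352, 56, 29]);
translate([387, 441, 1367]) cube([352, 56, 29]);
translate([387, 441, 1657]) cube([352, 56, 29]);
translate([387, 441, 1947]) cube([352, 56, 29]);
translate([387, 441, 2237]) cube([352, 56, 29]);


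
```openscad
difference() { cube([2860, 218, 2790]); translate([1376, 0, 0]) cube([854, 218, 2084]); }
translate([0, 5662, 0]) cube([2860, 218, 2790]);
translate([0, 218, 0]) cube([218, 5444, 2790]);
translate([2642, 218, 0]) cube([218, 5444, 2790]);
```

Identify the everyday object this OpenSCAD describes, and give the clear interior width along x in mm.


A single room. The interior width is 2424 mm.

Four walls enclosing a rectangle with a door in the front wall — a room. Outside width 2860 minus two 218 mm walls gives 2424 mm.


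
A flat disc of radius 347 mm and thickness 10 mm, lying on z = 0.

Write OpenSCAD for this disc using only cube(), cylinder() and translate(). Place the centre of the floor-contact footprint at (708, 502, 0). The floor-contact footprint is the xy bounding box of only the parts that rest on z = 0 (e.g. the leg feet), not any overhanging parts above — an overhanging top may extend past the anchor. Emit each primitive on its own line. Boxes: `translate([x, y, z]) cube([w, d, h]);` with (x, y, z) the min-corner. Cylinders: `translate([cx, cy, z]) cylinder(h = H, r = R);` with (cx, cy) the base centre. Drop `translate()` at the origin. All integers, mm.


translate([708, 502, 0]) cylinder(h = 10, r = 347);


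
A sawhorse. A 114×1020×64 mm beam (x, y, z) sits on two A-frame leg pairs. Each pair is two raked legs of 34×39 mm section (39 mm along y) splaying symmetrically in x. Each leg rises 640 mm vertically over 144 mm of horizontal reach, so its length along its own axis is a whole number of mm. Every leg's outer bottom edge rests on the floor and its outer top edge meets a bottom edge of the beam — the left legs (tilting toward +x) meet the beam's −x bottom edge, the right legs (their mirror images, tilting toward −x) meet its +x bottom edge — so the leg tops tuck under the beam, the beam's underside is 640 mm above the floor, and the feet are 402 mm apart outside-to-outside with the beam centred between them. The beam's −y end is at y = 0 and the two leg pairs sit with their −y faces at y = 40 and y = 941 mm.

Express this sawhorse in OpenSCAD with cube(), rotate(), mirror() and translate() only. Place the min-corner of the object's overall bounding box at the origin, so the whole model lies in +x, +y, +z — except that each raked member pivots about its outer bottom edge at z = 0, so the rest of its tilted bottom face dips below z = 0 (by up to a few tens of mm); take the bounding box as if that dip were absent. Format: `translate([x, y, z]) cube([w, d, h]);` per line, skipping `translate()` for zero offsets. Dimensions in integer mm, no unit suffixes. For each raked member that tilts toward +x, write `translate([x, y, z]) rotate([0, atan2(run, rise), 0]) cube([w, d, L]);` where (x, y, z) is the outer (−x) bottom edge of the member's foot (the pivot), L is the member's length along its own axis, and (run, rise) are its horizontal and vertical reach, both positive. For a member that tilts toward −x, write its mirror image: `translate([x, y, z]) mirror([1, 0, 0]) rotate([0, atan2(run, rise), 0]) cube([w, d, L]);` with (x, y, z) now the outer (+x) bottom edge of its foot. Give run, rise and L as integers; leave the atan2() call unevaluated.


translate([144, 0, 640]) cube([114, 1020, 64]);
translate([0, 40, 0]) rotate([0, atan2(144, 640), 0]) cube([34, 39, 656]);
translate([402, 40, 0]) mirror([1, 0, 0]) rotate([0, atan2(144, 640), 0]) cube([34, 39, 656]);
translate([0, 941, 0]) rotate([0, atan2(144, 640), 0]) cube([34, 39, 656]);
translate([402, 941, 0]) mirror([1, 0, 0]) rotate([0, atan2(144, 640), 0]) cube([34, 39, 656]);


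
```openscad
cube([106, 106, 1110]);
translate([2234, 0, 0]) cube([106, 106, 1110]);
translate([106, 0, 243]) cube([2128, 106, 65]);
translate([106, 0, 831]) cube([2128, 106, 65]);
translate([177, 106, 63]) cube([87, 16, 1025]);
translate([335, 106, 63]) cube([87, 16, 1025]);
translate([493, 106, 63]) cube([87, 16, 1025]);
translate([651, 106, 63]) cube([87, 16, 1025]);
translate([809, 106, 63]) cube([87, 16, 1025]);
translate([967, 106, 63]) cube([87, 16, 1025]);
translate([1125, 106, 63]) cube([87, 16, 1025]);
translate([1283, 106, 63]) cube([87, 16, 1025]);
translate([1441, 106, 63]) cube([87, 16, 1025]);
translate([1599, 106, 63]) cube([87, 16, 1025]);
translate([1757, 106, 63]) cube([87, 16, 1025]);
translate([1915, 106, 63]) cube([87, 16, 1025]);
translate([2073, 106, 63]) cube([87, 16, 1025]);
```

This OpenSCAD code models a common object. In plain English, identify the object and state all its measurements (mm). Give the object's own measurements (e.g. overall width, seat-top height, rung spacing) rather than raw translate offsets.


A fence section. Two 106×106 mm posts, 1110 mm tall, stand on the floor with a clear span of 2128 mm between their inner faces. Two horizontal rails of 106×65 mm section span the gap between the posts with their undersides at z = 243 mm and z = 831 mm, flush with the posts' −y face. 13 pickets, each 87 mm wide, 16 mm thick and 1025 mm tall, are fixed to the +y face of the rails with their bottoms at z = 63 mm, spaced across the span with a 71 mm gap after the −x post and between neighbouring pickets, with 74 mm left before the +x post.


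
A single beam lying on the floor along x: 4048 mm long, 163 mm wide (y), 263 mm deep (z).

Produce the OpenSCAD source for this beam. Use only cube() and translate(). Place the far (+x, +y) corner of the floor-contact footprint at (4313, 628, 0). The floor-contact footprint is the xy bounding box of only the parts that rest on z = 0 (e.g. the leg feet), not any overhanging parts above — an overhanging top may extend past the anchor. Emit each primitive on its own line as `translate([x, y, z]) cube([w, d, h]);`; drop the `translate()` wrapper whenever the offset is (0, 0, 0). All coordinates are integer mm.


translate([265, 465, 0]) cube([4048, 163, 263]);


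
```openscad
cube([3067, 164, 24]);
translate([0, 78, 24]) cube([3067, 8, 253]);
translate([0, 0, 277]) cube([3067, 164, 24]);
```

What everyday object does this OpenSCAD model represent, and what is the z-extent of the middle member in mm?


An I-beam. The web height is 253 mm.

Two wide flanges with a thin centred web — an I-beam. Overall 301 mm minus two 24 mm flanges gives a web of 301 − 2·24 = 253 mm.


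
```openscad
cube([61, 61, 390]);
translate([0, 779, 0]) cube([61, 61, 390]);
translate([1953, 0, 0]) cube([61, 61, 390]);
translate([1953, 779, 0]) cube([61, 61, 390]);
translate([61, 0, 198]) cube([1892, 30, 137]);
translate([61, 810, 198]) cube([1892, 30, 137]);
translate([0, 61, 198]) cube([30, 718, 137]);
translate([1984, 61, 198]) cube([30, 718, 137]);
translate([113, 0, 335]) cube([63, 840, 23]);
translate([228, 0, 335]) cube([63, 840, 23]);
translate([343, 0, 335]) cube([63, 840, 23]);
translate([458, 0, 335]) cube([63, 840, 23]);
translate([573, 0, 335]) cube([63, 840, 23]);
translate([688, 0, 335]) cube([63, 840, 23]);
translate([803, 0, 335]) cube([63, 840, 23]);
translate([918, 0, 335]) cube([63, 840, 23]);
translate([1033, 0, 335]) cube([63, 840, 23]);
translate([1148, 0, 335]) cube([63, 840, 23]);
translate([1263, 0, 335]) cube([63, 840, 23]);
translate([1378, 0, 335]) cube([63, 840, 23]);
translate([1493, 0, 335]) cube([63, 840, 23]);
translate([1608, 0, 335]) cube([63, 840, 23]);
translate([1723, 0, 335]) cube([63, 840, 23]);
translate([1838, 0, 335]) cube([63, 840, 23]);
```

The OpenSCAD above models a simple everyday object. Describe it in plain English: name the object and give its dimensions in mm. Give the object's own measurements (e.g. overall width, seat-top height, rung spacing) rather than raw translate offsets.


A bed frame 2014 mm long (x) by 840 mm wide (y). Four 61×61 mm corner posts, 390 mm tall, at the corners of the footprint. Four rails of 30 mm thickness and 137 mm height run between adjacent posts with their undersides at z = 198 mm, their outer faces flush with the outside of the frame (the two x-running rails run between the posts' inner faces; the two y-running rails run between the posts' inner faces). 16 slats, each 63 mm wide (x) and 23 mm thick, lie across the top of the two x-running rails, running the full 840 mm width of the frame in y; along x they sit between the end posts with a 52 mm gap after the −x posts and between neighbouring slats and before the +x posts.


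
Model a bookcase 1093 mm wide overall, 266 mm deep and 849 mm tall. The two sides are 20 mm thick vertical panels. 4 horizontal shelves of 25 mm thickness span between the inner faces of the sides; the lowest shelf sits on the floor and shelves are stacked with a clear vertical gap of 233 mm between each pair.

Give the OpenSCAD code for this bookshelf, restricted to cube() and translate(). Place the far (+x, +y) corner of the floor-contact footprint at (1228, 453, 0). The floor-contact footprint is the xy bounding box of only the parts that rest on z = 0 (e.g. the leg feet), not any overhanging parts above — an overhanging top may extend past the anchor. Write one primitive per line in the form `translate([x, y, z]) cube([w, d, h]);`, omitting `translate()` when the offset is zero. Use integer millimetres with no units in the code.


translate([135, 187, 0]) cube([20, 266, 849]);
translate([1208, 187, 0]) cube([20, 266, 849]);
translate([155, 187, 0]) cube([1053, 266, 25]);
translate([155, 187, 258]) cube([1053, 266, 25]);
translate([155, 187, 516]) cube([1053, 266, 25]);
translate([155, 187, 774]) cube([1053, 266, 25]);


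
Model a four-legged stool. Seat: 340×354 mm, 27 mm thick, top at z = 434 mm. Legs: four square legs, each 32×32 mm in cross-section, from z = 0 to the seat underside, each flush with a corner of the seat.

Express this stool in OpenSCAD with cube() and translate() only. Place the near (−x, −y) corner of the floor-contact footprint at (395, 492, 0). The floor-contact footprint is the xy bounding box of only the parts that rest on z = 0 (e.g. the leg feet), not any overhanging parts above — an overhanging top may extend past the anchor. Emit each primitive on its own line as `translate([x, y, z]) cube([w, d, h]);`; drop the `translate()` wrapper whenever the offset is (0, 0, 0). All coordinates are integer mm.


translate([395, 492, 407]) cube([340, 354, 27]);
translate([395, 492, 0]) cube([32, 32, 407]);
translate([703, 492, 0]) cube([32, 32, 407]);
translate([395, 814, 0]) cube([32, 32, 407]);
translate([703, 814, 0]) cube([32, 32, 407]);


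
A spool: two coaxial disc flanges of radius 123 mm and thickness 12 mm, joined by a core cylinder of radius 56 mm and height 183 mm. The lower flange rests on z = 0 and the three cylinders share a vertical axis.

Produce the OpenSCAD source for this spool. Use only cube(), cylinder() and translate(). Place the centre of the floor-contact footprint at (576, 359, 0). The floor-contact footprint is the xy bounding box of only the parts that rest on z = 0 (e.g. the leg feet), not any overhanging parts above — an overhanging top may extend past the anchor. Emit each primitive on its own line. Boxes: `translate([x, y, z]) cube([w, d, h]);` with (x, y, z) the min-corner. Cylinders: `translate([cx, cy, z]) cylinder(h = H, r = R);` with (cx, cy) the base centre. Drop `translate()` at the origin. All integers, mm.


translate([576, 359, 0]) cylinder(h = 12, r = 123);
translate([576, 359, 12]) cylinder(h = 183, r = 56);
translate([576, 359, 195]) cylinder(h = 12, r = 123);


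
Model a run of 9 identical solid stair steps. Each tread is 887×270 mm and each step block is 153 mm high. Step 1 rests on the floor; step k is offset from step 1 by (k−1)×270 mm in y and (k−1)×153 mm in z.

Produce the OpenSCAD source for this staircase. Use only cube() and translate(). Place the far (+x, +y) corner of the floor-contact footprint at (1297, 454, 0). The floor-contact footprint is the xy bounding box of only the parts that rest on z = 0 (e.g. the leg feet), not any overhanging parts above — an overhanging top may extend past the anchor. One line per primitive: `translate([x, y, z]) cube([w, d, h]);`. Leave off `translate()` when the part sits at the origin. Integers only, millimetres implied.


translate([410, 184, 0]) cube([887, 270, 153]);
translate([410, 454, 153]) cube([887, 270, 153]);
translate([410, 724, 306]) cube([887, 270, 153]);
translate([410, 994, 459]) cube([887, 270, 153]);
translate([410, 1264, 612]) cube([887, 270, 153]);
translate([410, 1534, 765]) cube([887, 270, 153]);
translate([410, 1804, 918]) cube([887, 270, 153]);
translate([410, 2074, 1071]) cube([887, 270, 153]);
translate([410, 2344, 1224]) cube([887, 270, 153]);


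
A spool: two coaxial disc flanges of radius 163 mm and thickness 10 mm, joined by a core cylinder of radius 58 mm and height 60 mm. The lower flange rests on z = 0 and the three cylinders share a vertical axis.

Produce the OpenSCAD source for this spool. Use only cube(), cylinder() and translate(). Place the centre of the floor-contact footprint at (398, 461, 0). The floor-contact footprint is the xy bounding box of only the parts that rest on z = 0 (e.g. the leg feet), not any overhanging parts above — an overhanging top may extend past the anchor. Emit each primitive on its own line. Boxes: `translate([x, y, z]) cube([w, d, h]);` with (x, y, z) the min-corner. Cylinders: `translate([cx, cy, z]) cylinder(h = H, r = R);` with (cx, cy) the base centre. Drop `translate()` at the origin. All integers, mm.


translate([398, 461, 0]) cylinder(h = 10, r = 163);
translate([398, 461, 10]) cylinder(h = 60, r = 58);
translate([398, 461, 70]) cylinder(h = 10, r = 163);


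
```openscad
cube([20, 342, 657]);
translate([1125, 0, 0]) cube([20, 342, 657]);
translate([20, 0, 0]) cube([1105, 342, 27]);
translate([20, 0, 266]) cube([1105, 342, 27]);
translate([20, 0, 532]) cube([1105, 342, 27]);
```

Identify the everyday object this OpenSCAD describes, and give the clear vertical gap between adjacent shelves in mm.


A bookshelf. The clear shelf gap is 239 mm.

Two tall side panels with 3 horizontal boards between them — a bookshelf. The first two shelf undersides are at z = 0 and z = 266; with shelf thickness 27, the clear gap is 266 − 0 − 27 = 239 mm.


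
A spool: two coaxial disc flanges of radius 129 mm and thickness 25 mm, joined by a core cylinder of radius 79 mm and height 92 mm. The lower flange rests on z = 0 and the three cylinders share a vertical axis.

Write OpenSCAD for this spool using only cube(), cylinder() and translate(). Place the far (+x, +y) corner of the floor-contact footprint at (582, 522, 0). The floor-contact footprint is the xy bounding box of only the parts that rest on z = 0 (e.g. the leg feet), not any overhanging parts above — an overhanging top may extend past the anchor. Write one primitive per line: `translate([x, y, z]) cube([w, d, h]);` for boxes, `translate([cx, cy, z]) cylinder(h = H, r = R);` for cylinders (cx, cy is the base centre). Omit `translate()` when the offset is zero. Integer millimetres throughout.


translate([453, 393, 0]) cylinder(h = 25, r = 129);
translate([453, 393, 25]) cylinder(h = 92, r = 79);
translate([453, 393, 117]) cylinder(h = 25, r = 129);


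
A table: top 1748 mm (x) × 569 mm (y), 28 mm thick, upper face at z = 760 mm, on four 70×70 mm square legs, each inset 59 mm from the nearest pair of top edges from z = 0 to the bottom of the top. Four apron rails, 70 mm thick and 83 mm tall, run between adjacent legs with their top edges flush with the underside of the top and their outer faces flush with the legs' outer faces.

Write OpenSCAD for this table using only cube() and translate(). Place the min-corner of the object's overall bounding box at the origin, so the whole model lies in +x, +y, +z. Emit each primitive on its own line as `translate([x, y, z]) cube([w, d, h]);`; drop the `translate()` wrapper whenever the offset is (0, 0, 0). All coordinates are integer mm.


// leg_h = 760 - 28 = 732
// apron z = 732 - 83 = 649
translate([0, 0, 732]) cube([1748, 569, 28]);
translate([59, 59, 0]) cube([70, 70, 732]);
translate([1619, 59, 0]) cube([70, 70, 732]);
translate([59, 440, 0]) cube([70, 70, 732]);
translate([1619, 440, 0]) cube([70, 70, 732]);
translate([129, 59, 649]) cube([1490, 70, 83]);
translate([129, 440, 649]) cube([1490, 70, 83]);
translate([59, 129, 649]) cube([70, 311, 83]);
translate([1619, 129, 649]) cube([70, 311, 83]);
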